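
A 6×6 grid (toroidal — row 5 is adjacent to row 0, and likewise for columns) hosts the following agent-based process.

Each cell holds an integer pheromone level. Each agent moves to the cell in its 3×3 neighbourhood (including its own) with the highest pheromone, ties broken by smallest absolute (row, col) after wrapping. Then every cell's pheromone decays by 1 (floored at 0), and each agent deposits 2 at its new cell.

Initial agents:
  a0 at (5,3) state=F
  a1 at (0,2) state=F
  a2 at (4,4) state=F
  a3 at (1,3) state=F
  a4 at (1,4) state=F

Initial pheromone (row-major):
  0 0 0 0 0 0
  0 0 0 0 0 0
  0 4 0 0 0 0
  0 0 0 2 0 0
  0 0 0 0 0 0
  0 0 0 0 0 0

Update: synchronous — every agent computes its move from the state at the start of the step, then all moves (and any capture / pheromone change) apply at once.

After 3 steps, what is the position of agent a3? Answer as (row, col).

t=1: a0@(0,2) a1@(0,1) a2@(3,3) a3@(0,2) a4@(0,3) | pheromone: 0 2 4 2 0 0 / 0 0 0 0 0 0 / 0 3 0 0 0 0 / 0 0 0 3 0 0 / 0 0 0 0 0 0 / 0 0 0 0 0 0
t=2: a0@(0,2) a1@(0,2) a2@(3,3) a3@(0,2) a4@(0,2) | pheromone: 0 1 11 1 0 0 / 0 0 0 0 0 0 / 0 2 0 0 0 0 / 0 0 0 4 0 0 / 0 0 0 0 0 0 / 0 0 0 0 0 0
t=3: a0@(0,2) a1@(0,2) a2@(3,3) a3@(0,2) a4@(0,2) | pheromone: 0 0 18 0 0 0 / 0 0 0 0 0 0 / 0 1 0 0 0 0 / 0 0 0 5 0 0 / 0 0 0 0 0 0 / 0 0 0 0 0 0

(0, 2)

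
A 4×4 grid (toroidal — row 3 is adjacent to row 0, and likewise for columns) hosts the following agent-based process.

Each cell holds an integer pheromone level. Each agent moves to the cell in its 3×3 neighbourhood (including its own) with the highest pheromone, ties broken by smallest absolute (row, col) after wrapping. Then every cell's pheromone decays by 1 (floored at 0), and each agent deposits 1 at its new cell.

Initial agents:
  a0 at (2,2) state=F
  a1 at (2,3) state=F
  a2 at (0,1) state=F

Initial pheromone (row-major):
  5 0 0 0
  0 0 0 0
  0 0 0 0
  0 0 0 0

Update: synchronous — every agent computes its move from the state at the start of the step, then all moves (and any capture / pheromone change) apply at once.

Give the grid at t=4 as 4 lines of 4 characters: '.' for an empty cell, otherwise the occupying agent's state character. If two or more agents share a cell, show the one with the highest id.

F...
....
....
....

t=1: a0@(1,1) a1@(1,0) a2@(0,0) | pheromone: 5 0 0 0 / 1 1 0 0 / 0 0 0 0 / 0 0 0 0
t=2: a0@(0,0) a1@(0,0) a2@(0,0) | pheromone: 7 0 0 0 / 0 0 0 0 / 0 0 0 0 / 0 0 0 0
t=3: a0@(0,0) a1@(0,0) a2@(0,0) | pheromone: 9 0 0 0 / 0 0 0 0 / 0 0 0 0 / 0 0 0 0
t=4: a0@(0,0) a1@(0,0) a2@(0,0) | pheromone: 11 0 0 0 / 0 0 0 0 / 0 0 0 0 / 0 0 0 0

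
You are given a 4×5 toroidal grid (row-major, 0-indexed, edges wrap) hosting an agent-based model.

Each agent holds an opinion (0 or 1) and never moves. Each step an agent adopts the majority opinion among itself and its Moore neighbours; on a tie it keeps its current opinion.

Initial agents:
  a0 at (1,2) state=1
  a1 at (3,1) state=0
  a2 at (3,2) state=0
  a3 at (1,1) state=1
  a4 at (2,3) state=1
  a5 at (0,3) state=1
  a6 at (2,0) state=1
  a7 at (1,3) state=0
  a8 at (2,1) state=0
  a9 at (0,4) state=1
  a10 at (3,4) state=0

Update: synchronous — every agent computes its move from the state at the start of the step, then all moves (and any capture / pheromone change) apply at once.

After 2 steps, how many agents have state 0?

t=1: a0@(1,2):1 a1@(3,1):0 a2@(3,2):0 a3@(1,1):1 a4@(2,3):0 a5@(0,3):1 a6@(2,0):0 a7@(1,3):1 a8@(2,1):0 a9@(0,4):1 a10@(3,4):1
t=2: a0@(1,2):1 a1@(3,1):0 a2@(3,2):0 a3@(1,1):1 a4@(2,3):1 a5@(0,3):1 a6@(2,0):0 a7@(1,3):1 a8@(2,1):0 a9@(0,4):1 a10@(3,4):1

4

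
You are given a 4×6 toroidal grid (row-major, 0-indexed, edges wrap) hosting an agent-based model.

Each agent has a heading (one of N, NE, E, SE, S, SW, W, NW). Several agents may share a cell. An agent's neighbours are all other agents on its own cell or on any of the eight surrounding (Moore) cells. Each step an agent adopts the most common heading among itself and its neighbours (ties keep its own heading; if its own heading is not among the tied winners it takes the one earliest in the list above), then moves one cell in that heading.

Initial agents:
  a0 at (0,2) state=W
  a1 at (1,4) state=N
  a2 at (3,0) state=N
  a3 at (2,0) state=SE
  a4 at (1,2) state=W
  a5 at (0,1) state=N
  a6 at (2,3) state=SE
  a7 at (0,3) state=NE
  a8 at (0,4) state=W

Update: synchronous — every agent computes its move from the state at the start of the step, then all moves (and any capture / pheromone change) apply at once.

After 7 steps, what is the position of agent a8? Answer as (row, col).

t=1: a0@(0,1):W a1@(0,4):N a2@(2,0):N a3@(3,1):SE a4@(1,1):W a5@(3,1):N a6@(3,4):SE a7@(0,2):W a8@(0,3):W
t=2: a0@(0,0):W a1@(3,4):N a2@(1,0):N a3@(2,1):N a4@(1,0):W a5@(2,1):N a6@(0,5):SE a7@(0,1):W a8@(0,2):W
t=3: a0@(0,5):W a1@(2,4):N a2@(0,0):N a3@(1,1):N a4@(1,5):W a5@(1,1):N a6@(3,5):N a7@(0,0):W a8@(0,1):W
t=4: a0@(0,4):W a1@(1,4):N a2@(3,0):N a3@(0,1):N a4@(1,4):W a5@(0,1):N a6@(2,5):N a7@(0,5):W a8@(3,1):N
t=5: a0@(0,3):W a1@(1,3):W a2@(2,0):N a3@(3,1):N a4@(1,3):W a5@(3,1):N a6@(1,5):N a7@(0,4):W a8@(2,1):N
t=6: a0@(0,2):W a1@(1,2):W a2@(1,0):N a3@(2,1):N a4@(1,2):W a5@(2,1):N a6@(0,5):N a7@(0,3):W a8@(1,1):N
t=7: a0@(0,1):W a1@(1,1):W a2@(0,0):N a3@(1,1):N a4@(1,1):W a5@(1,1):N a6@(3,5):N a7@(0,2):W a8@(0,1):N

(0, 1)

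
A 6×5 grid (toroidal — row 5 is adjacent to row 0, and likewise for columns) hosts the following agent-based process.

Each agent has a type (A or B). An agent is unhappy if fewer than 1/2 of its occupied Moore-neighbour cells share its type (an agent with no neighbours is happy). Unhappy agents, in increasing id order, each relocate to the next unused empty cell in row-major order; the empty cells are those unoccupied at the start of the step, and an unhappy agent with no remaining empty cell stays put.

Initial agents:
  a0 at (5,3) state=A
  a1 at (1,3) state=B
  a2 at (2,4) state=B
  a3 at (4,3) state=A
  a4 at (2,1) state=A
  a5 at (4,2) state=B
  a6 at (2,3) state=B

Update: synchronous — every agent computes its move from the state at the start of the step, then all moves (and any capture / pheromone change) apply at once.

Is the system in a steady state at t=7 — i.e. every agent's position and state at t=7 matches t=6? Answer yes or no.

t=1: a0@(5,3):A a1@(1,3):B a2@(2,4):B a3@(4,3):A a4@(2,1):A a5@(0,0):B a6@(2,3):B
t=2: (unchanged — steady state)

yes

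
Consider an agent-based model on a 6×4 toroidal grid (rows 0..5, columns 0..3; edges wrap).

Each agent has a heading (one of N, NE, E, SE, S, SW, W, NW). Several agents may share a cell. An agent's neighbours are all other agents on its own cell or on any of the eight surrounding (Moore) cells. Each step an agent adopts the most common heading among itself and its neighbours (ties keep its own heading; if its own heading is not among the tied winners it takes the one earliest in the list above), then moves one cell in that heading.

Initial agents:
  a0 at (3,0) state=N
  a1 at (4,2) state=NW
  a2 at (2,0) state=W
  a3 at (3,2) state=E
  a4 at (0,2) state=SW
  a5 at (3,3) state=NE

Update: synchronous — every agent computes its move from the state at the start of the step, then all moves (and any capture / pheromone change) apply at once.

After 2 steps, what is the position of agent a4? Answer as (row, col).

t=1: a0@(2,0):N a1@(3,1):NW a2@(2,3):W a3@(3,3):E a4@(1,1):SW a5@(2,0):NE
t=2: a0@(1,0):N a1@(2,0):NW a2@(2,2):W a3@(3,0):E a4@(2,0):SW a5@(1,1):NE

(2, 0)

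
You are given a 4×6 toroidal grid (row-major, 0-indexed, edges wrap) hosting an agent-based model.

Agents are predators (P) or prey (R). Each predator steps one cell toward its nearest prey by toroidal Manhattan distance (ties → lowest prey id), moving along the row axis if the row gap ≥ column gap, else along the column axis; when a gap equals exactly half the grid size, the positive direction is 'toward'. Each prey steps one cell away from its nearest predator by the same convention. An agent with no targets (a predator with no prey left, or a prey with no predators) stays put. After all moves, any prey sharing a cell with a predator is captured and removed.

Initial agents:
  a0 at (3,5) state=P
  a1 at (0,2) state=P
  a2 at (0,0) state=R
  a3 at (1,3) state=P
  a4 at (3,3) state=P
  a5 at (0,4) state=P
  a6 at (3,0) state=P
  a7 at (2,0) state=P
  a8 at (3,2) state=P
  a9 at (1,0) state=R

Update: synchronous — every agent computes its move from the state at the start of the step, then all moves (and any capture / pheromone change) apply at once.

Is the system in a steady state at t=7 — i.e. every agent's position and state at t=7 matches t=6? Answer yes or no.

t=1: a0@(0,5):P a1@(0,1):P a3@(1,4):P a4@(3,4):P a5@(0,5):P a6@(0,0):P a7@(1,0):P a8@(3,1):P
t=2: (unchanged — steady state)

yes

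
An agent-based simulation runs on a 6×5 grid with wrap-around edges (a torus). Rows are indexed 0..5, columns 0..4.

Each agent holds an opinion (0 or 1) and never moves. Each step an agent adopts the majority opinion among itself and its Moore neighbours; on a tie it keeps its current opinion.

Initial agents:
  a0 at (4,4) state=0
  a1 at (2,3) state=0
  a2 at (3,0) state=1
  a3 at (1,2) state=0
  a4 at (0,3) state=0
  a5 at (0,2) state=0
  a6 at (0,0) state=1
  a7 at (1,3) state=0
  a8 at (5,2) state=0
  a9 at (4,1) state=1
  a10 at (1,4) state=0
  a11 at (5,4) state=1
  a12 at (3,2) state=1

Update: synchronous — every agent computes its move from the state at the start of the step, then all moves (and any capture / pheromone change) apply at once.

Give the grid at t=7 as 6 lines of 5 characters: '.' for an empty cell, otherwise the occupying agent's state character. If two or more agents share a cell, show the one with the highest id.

t=1: a0@(4,4):1 a1@(2,3):0 a2@(3,0):1 a3@(1,2):0 a4@(0,3):0 a5@(0,2):0 a6@(0,0):1 a7@(1,3):0 a8@(5,2):0 a9@(4,1):1 a10@(1,4):0 a11@(5,4):1 a12@(3,2):1
t=2: (unchanged — steady state)

1.00.
..000
...0.
1.1..
.1..1
..0.1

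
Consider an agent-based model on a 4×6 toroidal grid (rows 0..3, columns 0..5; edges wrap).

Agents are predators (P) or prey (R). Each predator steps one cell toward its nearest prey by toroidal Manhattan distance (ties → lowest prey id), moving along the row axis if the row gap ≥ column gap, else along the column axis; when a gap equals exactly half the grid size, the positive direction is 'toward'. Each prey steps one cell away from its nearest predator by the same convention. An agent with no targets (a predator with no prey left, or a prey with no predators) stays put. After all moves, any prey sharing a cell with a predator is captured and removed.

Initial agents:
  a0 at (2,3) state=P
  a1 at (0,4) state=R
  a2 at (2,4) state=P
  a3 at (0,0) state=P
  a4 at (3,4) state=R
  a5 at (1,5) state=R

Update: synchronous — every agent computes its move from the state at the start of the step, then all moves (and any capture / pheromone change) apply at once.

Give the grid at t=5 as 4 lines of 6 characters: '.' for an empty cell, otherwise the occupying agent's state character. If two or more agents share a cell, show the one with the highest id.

t=1: a0@(3,3):P a2@(3,4):P a3@(0,5):P a4@(0,4):R
t=2: a0@(0,3):P a2@(0,4):P a3@(0,4):P a4@(1,4):R
t=3: a0@(1,3):P a2@(1,4):P a3@(1,4):P a4@(2,4):R
t=4: a0@(2,3):P a2@(2,4):P a3@(2,4):P a4@(3,4):R
t=5: a0@(3,3):P a2@(3,4):P a3@(3,4):P a4@(0,4):R

....R.
......
......
...PP.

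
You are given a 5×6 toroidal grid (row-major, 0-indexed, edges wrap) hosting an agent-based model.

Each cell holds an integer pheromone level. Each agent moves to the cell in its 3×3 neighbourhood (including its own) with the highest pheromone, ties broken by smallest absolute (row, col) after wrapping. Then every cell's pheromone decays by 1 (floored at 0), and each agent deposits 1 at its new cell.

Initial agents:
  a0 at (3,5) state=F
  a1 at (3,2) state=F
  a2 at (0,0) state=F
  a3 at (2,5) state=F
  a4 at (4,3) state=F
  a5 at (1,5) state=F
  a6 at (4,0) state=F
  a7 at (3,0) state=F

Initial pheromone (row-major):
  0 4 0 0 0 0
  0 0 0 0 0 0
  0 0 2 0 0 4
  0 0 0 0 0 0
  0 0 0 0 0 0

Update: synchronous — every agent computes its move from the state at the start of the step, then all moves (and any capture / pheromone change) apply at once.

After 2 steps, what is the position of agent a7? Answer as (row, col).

(2, 5)

t=1: a0@(2,5) a1@(2,2) a2@(0,1) a3@(2,5) a4@(0,2) a5@(2,5) a6@(0,1) a7@(2,5) | pheromone: 0 5 1 0 0 0 / 0 0 0 0 0 0 / 0 0 2 0 0 7 / 0 0 0 0 0 0 / 0 0 0 0 0 0
t=2: a0@(2,5) a1@(2,2) a2@(0,1) a3@(2,5) a4@(0,1) a5@(2,5) a6@(0,1) a7@(2,5) | pheromone: 0 7 0 0 0 0 / 0 0 0 0 0 0 / 0 0 2 0 0 10 / 0 0 0 0 0 0 / 0 0 0 0 0 0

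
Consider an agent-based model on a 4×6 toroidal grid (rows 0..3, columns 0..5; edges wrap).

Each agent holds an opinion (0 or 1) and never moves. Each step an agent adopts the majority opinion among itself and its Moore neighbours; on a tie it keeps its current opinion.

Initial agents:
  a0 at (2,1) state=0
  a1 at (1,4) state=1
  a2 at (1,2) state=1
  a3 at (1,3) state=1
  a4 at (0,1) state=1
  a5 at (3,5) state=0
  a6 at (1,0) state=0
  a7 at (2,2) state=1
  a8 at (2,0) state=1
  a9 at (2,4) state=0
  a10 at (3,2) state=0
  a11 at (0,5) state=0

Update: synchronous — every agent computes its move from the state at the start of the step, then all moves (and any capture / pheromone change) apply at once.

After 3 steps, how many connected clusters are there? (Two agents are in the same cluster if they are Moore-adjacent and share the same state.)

2

t=1: a0@(2,1):0 a1@(1,4):1 a2@(1,2):1 a3@(1,3):1 a4@(0,1):1 a5@(3,5):0 a6@(1,0):0 a7@(2,2):1 a8@(2,0):0 a9@(2,4):0 a10@(3,2):0 a11@(0,5):0
t=2: (unchanged — steady state)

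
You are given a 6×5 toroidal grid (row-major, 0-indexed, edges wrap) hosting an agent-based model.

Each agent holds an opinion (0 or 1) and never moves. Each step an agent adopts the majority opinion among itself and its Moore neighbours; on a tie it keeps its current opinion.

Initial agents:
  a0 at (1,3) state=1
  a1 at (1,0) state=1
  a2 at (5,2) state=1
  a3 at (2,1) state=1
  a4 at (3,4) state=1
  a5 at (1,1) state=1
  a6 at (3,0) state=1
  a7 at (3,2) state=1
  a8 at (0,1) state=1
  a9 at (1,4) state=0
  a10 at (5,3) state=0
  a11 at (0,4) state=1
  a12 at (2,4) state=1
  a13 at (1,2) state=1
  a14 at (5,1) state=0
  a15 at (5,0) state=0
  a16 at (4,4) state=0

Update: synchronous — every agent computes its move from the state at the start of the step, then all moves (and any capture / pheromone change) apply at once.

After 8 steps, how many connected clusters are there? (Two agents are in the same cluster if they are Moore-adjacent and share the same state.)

2

t=1: a0@(1,3):1 a1@(1,0):1 a2@(5,2):1 a3@(2,1):1 a4@(3,4):1 a5@(1,1):1 a6@(3,0):1 a7@(3,2):1 a8@(0,1):1 a9@(1,4):1 a10@(5,3):0 a11@(0,4):1 a12@(2,4):1 a13@(1,2):1 a14@(5,1):0 a15@(5,0):0 a16@(4,4):0
t=2: (unchanged — steady state)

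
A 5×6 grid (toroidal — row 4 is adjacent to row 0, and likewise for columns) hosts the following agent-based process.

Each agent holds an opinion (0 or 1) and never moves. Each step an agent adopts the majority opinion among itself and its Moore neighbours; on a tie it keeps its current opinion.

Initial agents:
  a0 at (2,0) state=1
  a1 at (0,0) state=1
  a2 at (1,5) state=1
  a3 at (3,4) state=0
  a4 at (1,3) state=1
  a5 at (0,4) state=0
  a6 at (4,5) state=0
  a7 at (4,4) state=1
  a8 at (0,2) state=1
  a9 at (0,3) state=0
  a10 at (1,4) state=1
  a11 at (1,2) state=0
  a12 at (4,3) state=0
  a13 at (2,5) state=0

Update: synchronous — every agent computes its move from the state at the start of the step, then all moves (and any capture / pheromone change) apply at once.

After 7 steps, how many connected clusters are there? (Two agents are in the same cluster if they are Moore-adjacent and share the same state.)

t=1: a0@(2,0):1 a1@(0,0):1 a2@(1,5):1 a3@(3,4):0 a4@(1,3):1 a5@(0,4):0 a6@(4,5):0 a7@(4,4):0 a8@(0,2):0 a9@(0,3):0 a10@(1,4):1 a11@(1,2):0 a12@(4,3):0 a13@(2,5):1
t=2: a0@(2,0):1 a1@(0,0):1 a2@(1,5):1 a3@(3,4):0 a4@(1,3):0 a5@(0,4):0 a6@(4,5):0 a7@(4,4):0 a8@(0,2):0 a9@(0,3):0 a10@(1,4):1 a11@(1,2):0 a12@(4,3):0 a13@(2,5):1
t=3: (unchanged — steady state)

2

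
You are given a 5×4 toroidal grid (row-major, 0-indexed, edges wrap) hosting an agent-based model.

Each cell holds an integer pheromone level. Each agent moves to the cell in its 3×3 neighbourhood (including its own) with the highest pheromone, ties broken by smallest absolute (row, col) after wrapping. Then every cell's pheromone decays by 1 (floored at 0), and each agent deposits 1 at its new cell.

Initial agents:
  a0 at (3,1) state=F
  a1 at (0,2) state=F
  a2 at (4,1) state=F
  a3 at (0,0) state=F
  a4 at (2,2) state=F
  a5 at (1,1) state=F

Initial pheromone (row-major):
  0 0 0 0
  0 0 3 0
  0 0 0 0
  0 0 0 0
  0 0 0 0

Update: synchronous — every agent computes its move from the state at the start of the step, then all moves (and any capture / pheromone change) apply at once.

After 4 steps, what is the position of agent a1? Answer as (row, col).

t=1: a0@(2,0) a1@(1,2) a2@(0,0) a3@(0,0) a4@(1,2) a5@(1,2) | pheromone: 2 0 0 0 / 0 0 5 0 / 1 0 0 0 / 0 0 0 0 / 0 0 0 0
t=2: a0@(2,0) a1@(1,2) a2@(0,0) a3@(0,0) a4@(1,2) a5@(1,2) | pheromone: 3 0 0 0 / 0 0 7 0 / 1 0 0 0 / 0 0 0 0 / 0 0 0 0
t=3: a0@(2,0) a1@(1,2) a2@(0,0) a3@(0,0) a4@(1,2) a5@(1,2) | pheromone: 4 0 0 0 / 0 0 9 0 / 1 0 0 0 / 0 0 0 0 / 0 0 0 0
t=4: a0@(2,0) a1@(1,2) a2@(0,0) a3@(0,0) a4@(1,2) a5@(1,2) | pheromone: 5 0 0 0 / 0 0 11 0 / 1 0 0 0 / 0 0 0 0 / 0 0 0 0

(1, 2)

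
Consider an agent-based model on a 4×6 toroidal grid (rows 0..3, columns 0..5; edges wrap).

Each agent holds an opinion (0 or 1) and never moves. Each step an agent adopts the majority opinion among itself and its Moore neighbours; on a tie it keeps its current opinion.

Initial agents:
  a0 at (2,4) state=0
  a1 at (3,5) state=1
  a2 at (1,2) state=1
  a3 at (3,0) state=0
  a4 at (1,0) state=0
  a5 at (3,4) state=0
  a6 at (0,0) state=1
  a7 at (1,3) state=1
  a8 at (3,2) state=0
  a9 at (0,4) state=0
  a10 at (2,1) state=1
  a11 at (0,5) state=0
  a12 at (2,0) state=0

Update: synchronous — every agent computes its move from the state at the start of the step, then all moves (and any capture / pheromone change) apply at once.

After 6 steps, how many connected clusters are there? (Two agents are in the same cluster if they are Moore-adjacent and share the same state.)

2

t=1: a0@(2,4):0 a1@(3,5):0 a2@(1,2):1 a3@(3,0):0 a4@(1,0):0 a5@(3,4):0 a6@(0,0):0 a7@(1,3):1 a8@(3,2):0 a9@(0,4):0 a10@(2,1):0 a11@(0,5):0 a12@(2,0):0
t=2: (unchanged — steady state)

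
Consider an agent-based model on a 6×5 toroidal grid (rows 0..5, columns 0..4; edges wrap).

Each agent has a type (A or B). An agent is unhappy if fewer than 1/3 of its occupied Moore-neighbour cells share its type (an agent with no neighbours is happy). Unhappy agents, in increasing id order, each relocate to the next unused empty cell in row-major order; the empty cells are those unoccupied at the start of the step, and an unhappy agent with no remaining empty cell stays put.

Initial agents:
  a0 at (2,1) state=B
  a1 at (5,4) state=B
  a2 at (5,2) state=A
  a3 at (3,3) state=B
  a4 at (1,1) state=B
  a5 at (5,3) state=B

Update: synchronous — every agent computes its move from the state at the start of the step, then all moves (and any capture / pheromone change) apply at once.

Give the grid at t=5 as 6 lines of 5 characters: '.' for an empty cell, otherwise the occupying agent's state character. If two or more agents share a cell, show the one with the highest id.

A....
.B...
.B...
...B.
.....
...BB

t=1: a0@(2,1):B a1@(5,4):B a2@(0,0):A a3@(3,3):B a4@(1,1):B a5@(5,3):B
t=2: a0@(2,1):B a1@(5,4):B a2@(0,1):A a3@(3,3):B a4@(1,1):B a5@(5,3):B
t=3: a0@(2,1):B a1@(5,4):B a2@(0,0):A a3@(3,3):B a4@(1,1):B a5@(5,3):B
t=4: a0@(2,1):B a1@(5,4):B a2@(0,1):A a3@(3,3):B a4@(1,1):B a5@(5,3):B
t=5: a0@(2,1):B a1@(5,4):B a2@(0,0):A a3@(3,3):B a4@(1,1):B a5@(5,3):B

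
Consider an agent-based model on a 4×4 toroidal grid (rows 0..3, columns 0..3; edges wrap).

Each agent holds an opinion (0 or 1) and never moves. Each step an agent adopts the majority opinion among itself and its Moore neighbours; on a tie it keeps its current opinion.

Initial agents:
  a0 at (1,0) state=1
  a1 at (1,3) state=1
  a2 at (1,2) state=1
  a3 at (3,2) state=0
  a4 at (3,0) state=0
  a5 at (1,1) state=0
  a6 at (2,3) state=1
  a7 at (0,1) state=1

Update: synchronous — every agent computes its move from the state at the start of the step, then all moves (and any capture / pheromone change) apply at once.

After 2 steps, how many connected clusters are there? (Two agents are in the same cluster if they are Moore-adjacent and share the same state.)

t=1: a0@(1,0):1 a1@(1,3):1 a2@(1,2):1 a3@(3,2):1 a4@(3,0):1 a5@(1,1):1 a6@(2,3):1 a7@(0,1):1
t=2: (unchanged — steady state)

1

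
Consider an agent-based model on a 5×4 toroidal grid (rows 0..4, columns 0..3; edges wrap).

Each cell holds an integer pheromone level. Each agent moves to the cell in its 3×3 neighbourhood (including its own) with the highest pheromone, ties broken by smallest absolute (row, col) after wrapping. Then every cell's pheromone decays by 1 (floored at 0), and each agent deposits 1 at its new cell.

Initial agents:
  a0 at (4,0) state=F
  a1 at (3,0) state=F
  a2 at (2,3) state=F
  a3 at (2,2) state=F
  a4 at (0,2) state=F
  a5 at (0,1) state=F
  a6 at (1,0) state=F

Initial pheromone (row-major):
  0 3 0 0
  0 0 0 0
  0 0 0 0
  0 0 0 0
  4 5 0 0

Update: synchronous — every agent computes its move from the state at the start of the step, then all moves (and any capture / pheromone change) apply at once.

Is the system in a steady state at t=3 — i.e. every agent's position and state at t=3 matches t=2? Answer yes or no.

t=1: a0@(4,1) a1@(4,1) a2@(1,0) a3@(1,1) a4@(4,1) a5@(4,1) a6@(0,1) | pheromone: 0 3 0 0 / 1 1 0 0 / 0 0 0 0 / 0 0 0 0 / 3 8 0 0
t=2: a0@(4,1) a1@(4,1) a2@(0,1) a3@(0,1) a4@(4,1) a5@(4,1) a6@(4,1) | pheromone: 0 4 0 0 / 0 0 0 0 / 0 0 0 0 / 0 0 0 0 / 2 12 0 0
t=3: a0@(4,1) a1@(4,1) a2@(4,1) a3@(4,1) a4@(4,1) a5@(4,1) a6@(4,1) | pheromone: 0 3 0 0 / 0 0 0 0 / 0 0 0 0 / 0 0 0 0 / 1 18 0 0

no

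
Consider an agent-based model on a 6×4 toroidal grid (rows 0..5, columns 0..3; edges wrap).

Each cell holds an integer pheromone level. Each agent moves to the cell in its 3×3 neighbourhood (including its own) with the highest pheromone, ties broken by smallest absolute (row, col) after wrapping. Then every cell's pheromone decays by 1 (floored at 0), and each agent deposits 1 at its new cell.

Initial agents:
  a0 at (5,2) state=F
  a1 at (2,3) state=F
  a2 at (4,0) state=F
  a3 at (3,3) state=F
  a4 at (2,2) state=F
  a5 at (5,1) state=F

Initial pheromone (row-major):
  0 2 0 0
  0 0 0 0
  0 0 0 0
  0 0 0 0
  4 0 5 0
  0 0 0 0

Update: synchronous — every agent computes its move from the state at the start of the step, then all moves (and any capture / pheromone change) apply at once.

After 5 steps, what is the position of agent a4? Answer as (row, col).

(0, 1)

t=1: a0@(4,2) a1@(1,0) a2@(4,0) a3@(4,2) a4@(1,1) a5@(4,2) | pheromone: 0 1 0 0 / 1 1 0 0 / 0 0 0 0 / 0 0 0 0 / 4 0 7 0 / 0 0 0 0
t=2: a0@(4,2) a1@(0,1) a2@(4,0) a3@(4,2) a4@(0,1) a5@(4,2) | pheromone: 0 2 0 0 / 0 0 0 0 / 0 0 0 0 / 0 0 0 0 / 4 0 9 0 / 0 0 0 0
t=3: a0@(4,2) a1@(0,1) a2@(4,0) a3@(4,2) a4@(0,1) a5@(4,2) | pheromone: 0 3 0 0 / 0 0 0 0 / 0 0 0 0 / 0 0 0 0 / 4 0 11 0 / 0 0 0 0
t=4: a0@(4,2) a1@(0,1) a2@(4,0) a3@(4,2) a4@(0,1) a5@(4,2) | pheromone: 0 4 0 0 / 0 0 0 0 / 0 0 0 0 / 0 0 0 0 / 4 0 13 0 / 0 0 0 0
t=5: a0@(4,2) a1@(0,1) a2@(4,0) a3@(4,2) a4@(0,1) a5@(4,2) | pheromone: 0 5 0 0 / 0 0 0 0 / 0 0 0 0 / 0 0 0 0 / 4 0 15 0 / 0 0 0 0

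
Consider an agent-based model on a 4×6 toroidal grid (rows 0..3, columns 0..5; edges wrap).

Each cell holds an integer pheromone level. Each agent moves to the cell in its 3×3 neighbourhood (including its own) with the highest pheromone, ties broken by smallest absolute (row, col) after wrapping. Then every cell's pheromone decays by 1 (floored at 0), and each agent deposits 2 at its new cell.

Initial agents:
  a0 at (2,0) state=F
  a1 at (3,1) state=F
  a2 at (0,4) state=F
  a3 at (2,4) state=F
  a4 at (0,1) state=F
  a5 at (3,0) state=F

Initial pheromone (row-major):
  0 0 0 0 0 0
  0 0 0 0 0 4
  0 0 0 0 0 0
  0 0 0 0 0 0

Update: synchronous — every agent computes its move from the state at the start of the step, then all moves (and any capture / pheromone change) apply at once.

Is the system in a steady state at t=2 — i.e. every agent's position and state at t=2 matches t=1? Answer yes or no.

no

t=1: a0@(1,5) a1@(0,0) a2@(1,5) a3@(1,5) a4@(0,0) a5@(0,0) | pheromone: 6 0 0 0 0 0 / 0 0 0 0 0 9 / 0 0 0 0 0 0 / 0 0 0 0 0 0
t=2: a0@(1,5) a1@(1,5) a2@(1,5) a3@(1,5) a4@(1,5) a5@(1,5) | pheromone: 5 0 0 0 0 0 / 0 0 0 0 0 20 / 0 0 0 0 0 0 / 0 0 0 0 0 0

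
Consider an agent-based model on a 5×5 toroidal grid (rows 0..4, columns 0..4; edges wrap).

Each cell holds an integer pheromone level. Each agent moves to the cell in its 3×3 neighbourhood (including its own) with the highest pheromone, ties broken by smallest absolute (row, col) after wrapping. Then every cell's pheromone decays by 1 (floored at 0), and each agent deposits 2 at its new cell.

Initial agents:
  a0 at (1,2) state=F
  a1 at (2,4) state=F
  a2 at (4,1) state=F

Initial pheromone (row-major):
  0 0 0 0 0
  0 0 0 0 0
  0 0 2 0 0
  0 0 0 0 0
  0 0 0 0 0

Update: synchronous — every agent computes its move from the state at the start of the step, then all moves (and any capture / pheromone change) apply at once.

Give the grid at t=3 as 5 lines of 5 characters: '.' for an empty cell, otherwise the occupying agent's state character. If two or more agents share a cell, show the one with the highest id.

t=1: a0@(2,2) a1@(1,0) a2@(0,0) | pheromone: 2 0 0 0 0 / 2 0 0 0 0 / 0 0 3 0 0 / 0 0 0 0 0 / 0 0 0 0 0
t=2: a0@(2,2) a1@(0,0) a2@(0,0) | pheromone: 5 0 0 0 0 / 1 0 0 0 0 / 0 0 4 0 0 / 0 0 0 0 0 / 0 0 0 0 0
t=3: a0@(2,2) a1@(0,0) a2@(0,0) | pheromone: 8 0 0 0 0 / 0 0 0 0 0 / 0 0 5 0 0 / 0 0 0 0 0 / 0 0 0 0 0

F....
.....
..F..
.....
.....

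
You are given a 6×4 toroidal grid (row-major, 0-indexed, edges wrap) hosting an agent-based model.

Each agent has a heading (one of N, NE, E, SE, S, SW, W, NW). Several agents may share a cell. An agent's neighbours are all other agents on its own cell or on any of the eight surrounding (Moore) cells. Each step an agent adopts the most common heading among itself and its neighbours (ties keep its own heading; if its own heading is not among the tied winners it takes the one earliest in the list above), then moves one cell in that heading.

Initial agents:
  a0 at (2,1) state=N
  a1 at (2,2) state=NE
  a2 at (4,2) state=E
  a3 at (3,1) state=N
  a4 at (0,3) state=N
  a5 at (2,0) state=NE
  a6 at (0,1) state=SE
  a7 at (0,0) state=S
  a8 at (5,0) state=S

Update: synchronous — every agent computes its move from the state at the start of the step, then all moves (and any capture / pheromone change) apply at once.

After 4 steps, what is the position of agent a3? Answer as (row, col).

(5, 1)

t=1: a0@(1,1):N a1@(1,2):N a2@(4,3):E a3@(2,1):N a4@(1,3):S a5@(1,0):N a6@(1,1):S a7@(1,0):S a8@(0,0):S
t=2: a0@(0,1):N a1@(0,2):N a2@(4,0):E a3@(1,1):N a4@(2,3):S a5@(2,0):S a6@(0,1):N a7@(2,0):S a8@(1,0):S
t=3: a0@(5,1):N a1@(5,2):N a2@(4,1):E a3@(0,1):N a4@(3,3):S a5@(3,0):S a6@(5,1):N a7@(3,0):S a8@(2,0):S
t=4: a0@(4,1):N a1@(4,2):N a2@(3,1):N a3@(5,1):N a4@(4,3):S a5@(4,0):S a6@(4,1):N a7@(4,0):S a8@(3,0):S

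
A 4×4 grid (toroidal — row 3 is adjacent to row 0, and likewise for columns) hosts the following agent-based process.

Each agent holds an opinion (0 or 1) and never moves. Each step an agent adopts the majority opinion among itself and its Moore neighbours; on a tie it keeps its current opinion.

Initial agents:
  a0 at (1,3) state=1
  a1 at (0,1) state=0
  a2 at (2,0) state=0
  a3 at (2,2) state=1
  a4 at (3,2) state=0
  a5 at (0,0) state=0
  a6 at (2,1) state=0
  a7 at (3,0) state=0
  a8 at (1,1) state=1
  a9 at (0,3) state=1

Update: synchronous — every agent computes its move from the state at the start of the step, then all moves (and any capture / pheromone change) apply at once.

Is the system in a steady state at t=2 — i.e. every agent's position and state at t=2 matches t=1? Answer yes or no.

t=1: a0@(1,3):1 a1@(0,1):0 a2@(2,0):0 a3@(2,2):1 a4@(3,2):0 a5@(0,0):0 a6@(2,1):0 a7@(3,0):0 a8@(1,1):0 a9@(0,3):0
t=2: a0@(1,3):0 a1@(0,1):0 a2@(2,0):0 a3@(2,2):0 a4@(3,2):0 a5@(0,0):0 a6@(2,1):0 a7@(3,0):0 a8@(1,1):0 a9@(0,3):0

no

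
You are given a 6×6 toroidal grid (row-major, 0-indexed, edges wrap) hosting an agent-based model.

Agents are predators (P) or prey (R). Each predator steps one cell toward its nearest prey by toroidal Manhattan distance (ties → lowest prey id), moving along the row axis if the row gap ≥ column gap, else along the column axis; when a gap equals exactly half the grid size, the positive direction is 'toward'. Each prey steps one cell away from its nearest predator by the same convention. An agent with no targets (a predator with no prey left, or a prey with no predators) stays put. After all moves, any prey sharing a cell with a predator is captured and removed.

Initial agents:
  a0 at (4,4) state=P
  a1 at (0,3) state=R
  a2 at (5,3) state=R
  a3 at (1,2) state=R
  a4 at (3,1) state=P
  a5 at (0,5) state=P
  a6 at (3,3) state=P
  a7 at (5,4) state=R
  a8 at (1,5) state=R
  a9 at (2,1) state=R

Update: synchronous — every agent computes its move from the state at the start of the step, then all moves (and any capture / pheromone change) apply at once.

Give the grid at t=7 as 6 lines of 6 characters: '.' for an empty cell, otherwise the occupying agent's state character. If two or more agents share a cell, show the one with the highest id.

t=1: a0@(5,4):P a1@(0,2):R a2@(0,3):R a3@(0,2):R a4@(2,1):P a5@(1,5):P a6@(4,3):P a7@(0,4):R a8@(2,5):R a9@(1,1):R
t=2: a0@(0,4):P a1@(0,1):R a2@(1,3):R a3@(0,1):R a4@(1,1):P a5@(2,5):P a6@(5,3):P a7@(1,4):R a8@(3,5):R a9@(0,1):R
t=3: a0@(1,4):P a1@(5,1):R a2@(2,3):R a3@(5,1):R a4@(0,1):P a5@(3,5):P a6@(0,3):P a7@(2,4):R a8@(4,5):R a9@(5,1):R
t=4: a0@(2,4):P a1@(4,1):R a2@(3,3):R a3@(4,1):R a4@(5,1):P a5@(4,5):P a6@(1,3):P a7@(3,4):R a8@(5,5):R a9@(4,1):R
t=5: a0@(3,4):P a1@(3,1):R a2@(4,3):R a3@(3,1):R a4@(4,1):P a5@(5,5):P a6@(2,3):P a7@(4,4):R a8@(0,5):R a9@(3,1):R
t=6: a0@(4,4):P a1@(2,1):R a2@(5,3):R a3@(2,1):R a4@(3,1):P a5@(0,5):P a6@(3,3):P a7@(5,4):R a8@(1,5):R a9@(2,1):R
t=7: a0@(5,4):P a1@(1,1):R a2@(0,3):R a3@(1,1):R a4@(2,1):P a5@(1,5):P a6@(4,3):P a7@(0,4):R a8@(2,5):R a9@(1,1):R

...RR.
.R...P
.P...R
......
...P..
....P.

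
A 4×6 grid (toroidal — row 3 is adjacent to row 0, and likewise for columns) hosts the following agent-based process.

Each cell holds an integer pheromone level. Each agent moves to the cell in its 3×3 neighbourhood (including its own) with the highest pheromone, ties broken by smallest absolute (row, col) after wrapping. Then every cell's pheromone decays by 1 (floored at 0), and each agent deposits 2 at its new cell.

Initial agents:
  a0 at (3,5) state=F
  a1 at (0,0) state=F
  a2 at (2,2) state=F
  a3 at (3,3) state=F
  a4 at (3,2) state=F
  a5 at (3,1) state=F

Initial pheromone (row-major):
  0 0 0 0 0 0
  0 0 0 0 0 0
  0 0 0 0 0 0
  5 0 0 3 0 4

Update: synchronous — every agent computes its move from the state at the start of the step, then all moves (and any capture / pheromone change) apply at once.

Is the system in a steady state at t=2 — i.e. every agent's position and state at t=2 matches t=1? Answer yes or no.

yes

t=1: a0@(3,0) a1@(3,0) a2@(3,3) a3@(3,3) a4@(3,3) a5@(3,0) | pheromone: 0 0 0 0 0 0 / 0 0 0 0 0 0 / 0 0 0 0 0 0 / 10 0 0 8 0 3
t=2: a0@(3,0) a1@(3,0) a2@(3,3) a3@(3,3) a4@(3,3) a5@(3,0) | pheromone: 0 0 0 0 0 0 / 0 0 0 0 0 0 / 0 0 0 0 0 0 / 15 0 0 13 0 2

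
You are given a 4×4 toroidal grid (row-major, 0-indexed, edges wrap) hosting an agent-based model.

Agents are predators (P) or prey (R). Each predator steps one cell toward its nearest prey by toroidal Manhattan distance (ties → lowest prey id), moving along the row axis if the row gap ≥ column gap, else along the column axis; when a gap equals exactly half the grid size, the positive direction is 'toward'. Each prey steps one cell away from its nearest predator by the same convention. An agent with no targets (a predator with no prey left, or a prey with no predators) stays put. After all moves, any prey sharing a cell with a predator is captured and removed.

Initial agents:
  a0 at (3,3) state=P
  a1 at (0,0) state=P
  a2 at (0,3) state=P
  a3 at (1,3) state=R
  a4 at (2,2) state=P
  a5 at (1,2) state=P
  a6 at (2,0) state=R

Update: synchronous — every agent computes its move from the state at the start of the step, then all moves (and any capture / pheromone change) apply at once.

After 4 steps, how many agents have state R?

1

t=1: a0@(0,3):P a1@(1,0):P a2@(1,3):P a3@(2,3):R a4@(1,2):P a5@(1,3):P
t=2: a0@(1,3):P a1@(2,0):P a2@(2,3):P a3@(3,3):R a4@(2,2):P a5@(2,3):P
t=3: a0@(2,3):P a1@(3,0):P a2@(3,3):P a3@(0,3):R a4@(3,2):P a5@(3,3):P
t=4: a0@(3,3):P a1@(0,0):P a2@(0,3):P a3@(1,3):R a4@(0,2):P a5@(0,3):P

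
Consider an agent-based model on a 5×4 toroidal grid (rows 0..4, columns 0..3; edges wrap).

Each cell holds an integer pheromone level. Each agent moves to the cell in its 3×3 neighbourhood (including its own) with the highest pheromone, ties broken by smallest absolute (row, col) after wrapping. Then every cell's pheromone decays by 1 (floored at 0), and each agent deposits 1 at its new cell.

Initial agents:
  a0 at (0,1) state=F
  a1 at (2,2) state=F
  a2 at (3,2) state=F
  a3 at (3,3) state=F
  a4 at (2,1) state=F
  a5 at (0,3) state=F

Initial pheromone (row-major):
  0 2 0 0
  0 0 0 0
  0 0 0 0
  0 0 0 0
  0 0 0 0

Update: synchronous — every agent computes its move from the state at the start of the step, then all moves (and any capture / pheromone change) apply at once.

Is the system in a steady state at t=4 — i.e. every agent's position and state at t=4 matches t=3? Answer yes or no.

yes

t=1: a0@(0,1) a1@(1,1) a2@(2,1) a3@(2,0) a4@(1,0) a5@(0,0) | pheromone: 1 2 0 0 / 1 1 0 0 / 1 1 0 0 / 0 0 0 0 / 0 0 0 0
t=2: a0@(0,1) a1@(0,1) a2@(1,0) a3@(1,0) a4@(0,1) a5@(0,1) | pheromone: 0 5 0 0 / 2 0 0 0 / 0 0 0 0 / 0 0 0 0 / 0 0 0 0
t=3: a0@(0,1) a1@(0,1) a2@(0,1) a3@(0,1) a4@(0,1) a5@(0,1) | pheromone: 0 10 0 0 / 1 0 0 0 / 0 0 0 0 / 0 0 0 0 / 0 0 0 0
t=4: a0@(0,1) a1@(0,1) a2@(0,1) a3@(0,1) a4@(0,1) a5@(0,1) | pheromone: 0 15 0 0 / 0 0 0 0 / 0 0 0 0 / 0 0 0 0 / 0 0 0 0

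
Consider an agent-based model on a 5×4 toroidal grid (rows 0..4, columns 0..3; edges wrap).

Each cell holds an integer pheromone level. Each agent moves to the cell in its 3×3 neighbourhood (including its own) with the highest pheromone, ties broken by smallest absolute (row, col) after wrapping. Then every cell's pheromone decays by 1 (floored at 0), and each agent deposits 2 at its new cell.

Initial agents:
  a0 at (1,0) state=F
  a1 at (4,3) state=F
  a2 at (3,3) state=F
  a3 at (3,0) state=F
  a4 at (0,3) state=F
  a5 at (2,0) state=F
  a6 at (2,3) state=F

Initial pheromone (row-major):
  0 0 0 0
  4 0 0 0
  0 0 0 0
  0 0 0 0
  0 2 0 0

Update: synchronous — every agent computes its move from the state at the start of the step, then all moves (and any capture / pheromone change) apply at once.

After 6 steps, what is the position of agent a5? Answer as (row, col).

(1, 0)

t=1: a0@(1,0) a1@(0,0) a2@(2,0) a3@(4,1) a4@(1,0) a5@(1,0) a6@(1,0) | pheromone: 2 0 0 0 / 11 0 0 0 / 2 0 0 0 / 0 0 0 0 / 0 3 0 0
t=2: a0@(1,0) a1@(1,0) a2@(1,0) a3@(4,1) a4@(1,0) a5@(1,0) a6@(1,0) | pheromone: 1 0 0 0 / 22 0 0 0 / 1 0 0 0 / 0 0 0 0 / 0 4 0 0
t=3: a0@(1,0) a1@(1,0) a2@(1,0) a3@(4,1) a4@(1,0) a5@(1,0) a6@(1,0) | pheromone: 0 0 0 0 / 33 0 0 0 / 0 0 0 0 / 0 0 0 0 / 0 5 0 0
t=4: a0@(1,0) a1@(1,0) a2@(1,0) a3@(4,1) a4@(1,0) a5@(1,0) a6@(1,0) | pheromone: 0 0 0 0 / 44 0 0 0 / 0 0 0 0 / 0 0 0 0 / 0 6 0 0
t=5: a0@(1,0) a1@(1,0) a2@(1,0) a3@(4,1) a4@(1,0) a5@(1,0) a6@(1,0) | pheromone: 0 0 0 0 / 55 0 0 0 / 0 0 0 0 / 0 0 0 0 / 0 7 0 0
t=6: a0@(1,0) a1@(1,0) a2@(1,0) a3@(4,1) a4@(1,0) a5@(1,0) a6@(1,0) | pheromone: 0 0 0 0 / 66 0 0 0 / 0 0 0 0 / 0 0 0 0 / 0 8 0 0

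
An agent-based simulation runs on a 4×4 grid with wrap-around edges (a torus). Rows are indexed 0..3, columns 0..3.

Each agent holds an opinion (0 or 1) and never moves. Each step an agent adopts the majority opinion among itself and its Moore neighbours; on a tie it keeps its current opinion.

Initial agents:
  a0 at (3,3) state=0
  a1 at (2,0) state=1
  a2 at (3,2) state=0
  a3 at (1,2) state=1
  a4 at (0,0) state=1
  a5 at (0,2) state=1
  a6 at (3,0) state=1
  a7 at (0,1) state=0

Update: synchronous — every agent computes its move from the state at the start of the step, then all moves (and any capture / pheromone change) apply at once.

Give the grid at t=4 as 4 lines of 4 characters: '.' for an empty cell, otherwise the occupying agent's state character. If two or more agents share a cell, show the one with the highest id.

t=1: a0@(3,3):1 a1@(2,0):1 a2@(3,2):0 a3@(1,2):1 a4@(0,0):1 a5@(0,2):0 a6@(3,0):1 a7@(0,1):1
t=2: a0@(3,3):1 a1@(2,0):1 a2@(3,2):0 a3@(1,2):1 a4@(0,0):1 a5@(0,2):1 a6@(3,0):1 a7@(0,1):1
t=3: a0@(3,3):1 a1@(2,0):1 a2@(3,2):1 a3@(1,2):1 a4@(0,0):1 a5@(0,2):1 a6@(3,0):1 a7@(0,1):1
t=4: (unchanged — steady state)

111.
..1.
1...
1.11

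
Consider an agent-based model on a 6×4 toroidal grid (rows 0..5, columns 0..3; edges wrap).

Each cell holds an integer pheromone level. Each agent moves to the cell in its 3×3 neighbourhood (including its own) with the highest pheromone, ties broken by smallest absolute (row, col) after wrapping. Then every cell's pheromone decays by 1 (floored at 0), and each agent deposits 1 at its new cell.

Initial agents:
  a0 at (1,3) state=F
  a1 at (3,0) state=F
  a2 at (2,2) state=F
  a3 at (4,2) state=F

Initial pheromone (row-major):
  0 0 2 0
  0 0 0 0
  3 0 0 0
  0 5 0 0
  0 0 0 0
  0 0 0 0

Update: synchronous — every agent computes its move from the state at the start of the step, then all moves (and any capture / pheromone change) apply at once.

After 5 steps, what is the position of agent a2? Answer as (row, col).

t=1: a0@(2,0) a1@(3,1) a2@(3,1) a3@(3,1) | pheromone: 0 0 1 0 / 0 0 0 0 / 3 0 0 0 / 0 7 0 0 / 0 0 0 0 / 0 0 0 0
t=2: a0@(3,1) a1@(3,1) a2@(3,1) a3@(3,1) | pheromone: 0 0 0 0 / 0 0 0 0 / 2 0 0 0 / 0 10 0 0 / 0 0 0 0 / 0 0 0 0
t=3: a0@(3,1) a1@(3,1) a2@(3,1) a3@(3,1) | pheromone: 0 0 0 0 / 0 0 0 0 / 1 0 0 0 / 0 13 0 0 / 0 0 0 0 / 0 0 0 0
t=4: a0@(3,1) a1@(3,1) a2@(3,1) a3@(3,1) | pheromone: 0 0 0 0 / 0 0 0 0 / 0 0 0 0 / 0 16 0 0 / 0 0 0 0 / 0 0 0 0
t=5: a0@(3,1) a1@(3,1) a2@(3,1) a3@(3,1) | pheromone: 0 0 0 0 / 0 0 0 0 / 0 0 0 0 / 0 19 0 0 / 0 0 0 0 / 0 0 0 0

(3, 1)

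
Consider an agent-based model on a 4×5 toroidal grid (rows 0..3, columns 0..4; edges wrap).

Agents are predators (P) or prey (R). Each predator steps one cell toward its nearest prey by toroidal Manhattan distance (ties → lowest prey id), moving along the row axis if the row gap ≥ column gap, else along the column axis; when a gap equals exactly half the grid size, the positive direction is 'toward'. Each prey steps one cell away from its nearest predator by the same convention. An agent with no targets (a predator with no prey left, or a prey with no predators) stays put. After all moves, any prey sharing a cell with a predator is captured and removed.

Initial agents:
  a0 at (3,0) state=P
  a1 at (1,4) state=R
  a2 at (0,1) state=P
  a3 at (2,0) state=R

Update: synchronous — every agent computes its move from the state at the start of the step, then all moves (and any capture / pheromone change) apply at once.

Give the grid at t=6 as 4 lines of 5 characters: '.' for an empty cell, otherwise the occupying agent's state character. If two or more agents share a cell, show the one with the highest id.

t=1: a0@(2,0):P a1@(0,4):R a2@(0,0):P a3@(1,0):R
t=2: a0@(1,0):P a1@(0,3):R a2@(0,4):P a3@(0,0):R
t=3: a0@(0,0):P a1@(0,2):R a2@(0,3):P a3@(3,0):R
t=4: a0@(3,0):P a1@(0,1):R a2@(0,2):P a3@(2,0):R
t=5: a0@(2,0):P a1@(0,0):R a2@(0,1):P a3@(1,0):R
t=6: a0@(1,0):P a1@(0,4):R a2@(0,0):P

P...R
P....
.....
.....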